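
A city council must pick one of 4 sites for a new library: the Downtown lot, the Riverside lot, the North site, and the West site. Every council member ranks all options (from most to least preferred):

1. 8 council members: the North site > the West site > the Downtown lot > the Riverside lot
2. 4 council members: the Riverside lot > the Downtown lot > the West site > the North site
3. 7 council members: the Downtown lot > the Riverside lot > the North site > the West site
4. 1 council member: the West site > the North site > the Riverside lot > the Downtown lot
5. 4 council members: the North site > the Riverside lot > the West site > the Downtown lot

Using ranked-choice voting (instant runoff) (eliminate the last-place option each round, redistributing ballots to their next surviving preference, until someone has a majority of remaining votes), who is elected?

Round 1: the Downtown lot 7, the Riverside lot 4, the North site 12, the West site 1. Eliminate the West site.
Round 2: the Downtown lot 7, the Riverside lot 4, the North site 13. The North site has a majority.

the North site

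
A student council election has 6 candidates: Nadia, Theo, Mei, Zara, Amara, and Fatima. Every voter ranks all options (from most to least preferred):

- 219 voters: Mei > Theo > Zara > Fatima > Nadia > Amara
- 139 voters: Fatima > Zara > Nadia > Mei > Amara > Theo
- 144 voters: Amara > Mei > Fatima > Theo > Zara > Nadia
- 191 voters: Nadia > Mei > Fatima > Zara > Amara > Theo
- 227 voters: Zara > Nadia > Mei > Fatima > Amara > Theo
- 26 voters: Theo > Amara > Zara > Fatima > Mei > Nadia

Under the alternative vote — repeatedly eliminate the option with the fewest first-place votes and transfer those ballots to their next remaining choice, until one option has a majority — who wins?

Mei

Round 1: Nadia 191, Theo 26, Mei 219, Zara 227, Amara 144, Fatima 139. Eliminate Theo.
Round 2: Nadia 191, Mei 219, Zara 227, Amara 170, Fatima 139. Eliminate Fatima.
Round 3: Nadia 191, Mei 219, Zara 366, Amara 170. Eliminate Amara.
Round 4: Nadia 191, Mei 363, Zara 392. Eliminate Nadia.
Round 5: Mei 554, Zara 392. Mei has a majority.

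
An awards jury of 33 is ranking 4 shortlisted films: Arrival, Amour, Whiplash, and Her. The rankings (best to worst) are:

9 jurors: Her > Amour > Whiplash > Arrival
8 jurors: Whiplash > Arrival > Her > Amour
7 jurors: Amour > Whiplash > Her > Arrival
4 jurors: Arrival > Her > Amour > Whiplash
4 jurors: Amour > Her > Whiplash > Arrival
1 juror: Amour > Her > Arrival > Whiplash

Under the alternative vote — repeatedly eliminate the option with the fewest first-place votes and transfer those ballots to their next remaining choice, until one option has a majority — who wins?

Round 1: Arrival 4, Amour 12, Whiplash 8, Her 9. Eliminate Arrival.
Round 2: Amour 12, Whiplash 8, Her 13. Eliminate Whiplash.
Round 3: Amour 12, Her 21. Her has a majority.

Her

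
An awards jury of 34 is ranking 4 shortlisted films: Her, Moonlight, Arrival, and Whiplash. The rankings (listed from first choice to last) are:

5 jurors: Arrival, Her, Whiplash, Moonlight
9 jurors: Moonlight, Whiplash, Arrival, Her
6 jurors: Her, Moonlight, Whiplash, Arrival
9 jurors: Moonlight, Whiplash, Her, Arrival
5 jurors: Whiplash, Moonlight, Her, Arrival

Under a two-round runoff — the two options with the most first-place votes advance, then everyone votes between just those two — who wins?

Round 1 first-place votes: Her 6, Moonlight 18, Arrival 5, Whiplash 5.
Moonlight and Her advance.
Runoff: Moonlight is preferred to Her by 23 voters; Her by 11.
Moonlight wins the runoff.

Moonlight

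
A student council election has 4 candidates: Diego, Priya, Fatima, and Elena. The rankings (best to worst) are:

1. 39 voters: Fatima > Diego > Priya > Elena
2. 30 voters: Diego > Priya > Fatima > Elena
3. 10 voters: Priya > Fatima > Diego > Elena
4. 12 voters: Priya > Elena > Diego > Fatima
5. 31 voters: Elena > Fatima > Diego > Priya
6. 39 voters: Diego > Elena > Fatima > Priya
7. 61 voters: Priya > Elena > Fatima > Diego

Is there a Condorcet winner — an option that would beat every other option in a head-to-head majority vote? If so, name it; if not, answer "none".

none

Checking pairwise contests:
Fatima beats Diego 141–81.
Diego beats Priya 139–83.
Priya beats Fatima 113–109.
Diego beats Elena 118–104.
Every option loses at least one head-to-head, so there is no Condorcet winner.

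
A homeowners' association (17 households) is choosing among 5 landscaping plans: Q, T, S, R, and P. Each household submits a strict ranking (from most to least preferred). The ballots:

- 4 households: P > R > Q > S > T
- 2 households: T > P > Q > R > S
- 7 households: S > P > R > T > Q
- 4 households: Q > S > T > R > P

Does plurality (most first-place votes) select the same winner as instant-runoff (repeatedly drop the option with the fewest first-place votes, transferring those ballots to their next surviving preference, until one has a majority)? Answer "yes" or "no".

Plurality — first-place votes: Q 4, T 2, S 7, R 0, P 4. Winner: S.
Instant-runoff — R1 Q 4, T 2, S 7, R 0, P 4 (R out); R2 Q 4, T 2, S 7, P 4 (T out); R3 Q 4, S 7, P 6 (Q out); R4 S 11, P 6 (S winner). Winner: S.
The two methods agree.

yes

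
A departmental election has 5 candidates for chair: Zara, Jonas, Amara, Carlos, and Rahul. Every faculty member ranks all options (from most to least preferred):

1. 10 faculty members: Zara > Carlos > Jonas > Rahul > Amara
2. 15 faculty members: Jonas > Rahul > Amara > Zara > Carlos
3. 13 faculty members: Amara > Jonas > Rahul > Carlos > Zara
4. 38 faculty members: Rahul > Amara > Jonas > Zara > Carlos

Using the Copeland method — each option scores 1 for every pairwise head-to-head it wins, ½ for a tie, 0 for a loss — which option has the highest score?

Zara: beats Carlos; loses to Jonas, Amara, and Rahul → score 1.
Jonas: beats Zara and Carlos; ties Rahul; loses to Amara → score 2.5.
Amara: beats Zara, Jonas, and Carlos; loses to Rahul → score 3.
Carlos: loses to Zara, Jonas, Amara, and Rahul → score 0.
Rahul: beats Zara, Amara, and Carlos; ties Jonas → score 3.5.
Rahul has the best pairwise record.

Rahul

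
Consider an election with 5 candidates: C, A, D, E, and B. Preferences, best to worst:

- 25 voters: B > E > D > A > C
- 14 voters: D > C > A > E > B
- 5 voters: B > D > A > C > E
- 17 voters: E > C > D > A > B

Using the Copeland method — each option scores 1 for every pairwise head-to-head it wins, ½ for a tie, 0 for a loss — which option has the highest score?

C: beats A and B; loses to D and E → score 2.
A: beats B; loses to C, D, and E → score 1.
D: beats C, A, and B; loses to E → score 3.
E: beats C, A, D, and B → score 4.
B: loses to C, A, D, and E → score 0.
E has the best pairwise record.

E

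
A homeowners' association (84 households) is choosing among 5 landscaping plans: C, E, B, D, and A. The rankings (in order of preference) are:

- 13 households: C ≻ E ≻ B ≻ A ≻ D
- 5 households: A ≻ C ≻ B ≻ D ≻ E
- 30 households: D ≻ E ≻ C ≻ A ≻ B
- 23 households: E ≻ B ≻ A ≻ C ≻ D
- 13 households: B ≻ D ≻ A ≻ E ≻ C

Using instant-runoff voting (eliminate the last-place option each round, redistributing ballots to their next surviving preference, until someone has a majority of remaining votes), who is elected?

D

Round 1: C 13, E 23, B 13, D 30, A 5. Eliminate A.
Round 2: C 18, E 23, B 13, D 30. Eliminate B.
Round 3: C 18, E 23, D 43. D has a majority.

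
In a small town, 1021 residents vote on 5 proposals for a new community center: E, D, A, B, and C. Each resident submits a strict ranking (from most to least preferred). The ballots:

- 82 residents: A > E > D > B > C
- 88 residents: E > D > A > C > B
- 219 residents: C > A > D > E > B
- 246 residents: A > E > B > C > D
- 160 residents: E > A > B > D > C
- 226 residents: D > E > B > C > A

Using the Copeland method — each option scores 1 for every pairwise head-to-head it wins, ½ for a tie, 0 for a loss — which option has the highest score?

A

E: beats D, B, and C; loses to A → score 3.
D: beats B and C; loses to E and A → score 2.
A: beats E, D, B, and C → score 4.
B: beats C; loses to E, D, and A → score 1.
C: loses to E, D, A, and B → score 0.
A has the best pairwise record.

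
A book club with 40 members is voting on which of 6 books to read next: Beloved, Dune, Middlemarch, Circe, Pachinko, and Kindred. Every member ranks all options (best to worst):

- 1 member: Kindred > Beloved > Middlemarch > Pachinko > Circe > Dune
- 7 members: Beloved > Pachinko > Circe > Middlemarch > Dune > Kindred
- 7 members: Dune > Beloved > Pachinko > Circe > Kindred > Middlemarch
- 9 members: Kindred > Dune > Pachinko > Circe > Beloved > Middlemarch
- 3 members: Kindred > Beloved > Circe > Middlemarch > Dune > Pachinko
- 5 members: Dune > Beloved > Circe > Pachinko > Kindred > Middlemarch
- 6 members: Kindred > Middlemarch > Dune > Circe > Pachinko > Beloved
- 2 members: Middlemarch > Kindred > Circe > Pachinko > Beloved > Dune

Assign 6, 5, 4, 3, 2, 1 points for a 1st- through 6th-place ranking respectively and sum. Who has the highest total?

Dune

Beloved: 1·5 + 7·6 + 7·5 + 9·2 + 3·5 + 5·5 + 6·1 + 2·2 = 150
Dune: 1·1 + 7·2 + 7·6 + 9·5 + 3·2 + 5·6 + 6·4 + 2·1 = 164
Middlemarch: 1·4 + 7·3 + 7·1 + 9·1 + 3·3 + 5·1 + 6·5 + 2·6 = 97
Circe: 1·2 + 7·4 + 7·3 + 9·3 + 3·4 + 5·4 + 6·3 + 2·4 = 136
Pachinko: 1·3 + 7·5 + 7·4 + 9·4 + 3·1 + 5·3 + 6·2 + 2·3 = 138
Kindred: 1·6 + 7·1 + 7·2 + 9·6 + 3·6 + 5·2 + 6·6 + 2·5 = 155
Dune has the highest Borda score (164).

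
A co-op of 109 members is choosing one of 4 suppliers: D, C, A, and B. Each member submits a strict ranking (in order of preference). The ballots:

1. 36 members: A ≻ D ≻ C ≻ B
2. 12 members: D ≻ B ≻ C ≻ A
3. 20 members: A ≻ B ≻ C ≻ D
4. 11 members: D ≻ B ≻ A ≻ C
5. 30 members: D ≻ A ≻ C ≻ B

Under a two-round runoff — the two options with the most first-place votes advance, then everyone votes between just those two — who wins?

A

Round 1 first-place votes: D 53, C 0, A 56, B 0.
A and D advance.
Runoff: A is preferred to D by 56 voters; D by 53.
A wins the runoff.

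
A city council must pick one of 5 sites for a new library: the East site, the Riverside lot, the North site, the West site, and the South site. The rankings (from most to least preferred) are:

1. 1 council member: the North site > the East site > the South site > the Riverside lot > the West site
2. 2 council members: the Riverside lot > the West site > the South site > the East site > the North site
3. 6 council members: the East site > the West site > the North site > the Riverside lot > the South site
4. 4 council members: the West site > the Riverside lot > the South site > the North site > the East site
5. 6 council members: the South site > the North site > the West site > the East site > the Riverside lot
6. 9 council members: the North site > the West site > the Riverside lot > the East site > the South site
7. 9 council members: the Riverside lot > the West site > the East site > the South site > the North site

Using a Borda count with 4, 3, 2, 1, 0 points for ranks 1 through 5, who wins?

the West site

the East site: 1·3 + 2·1 + 6·4 + 4·0 + 6·1 + 9·1 + 9·2 = 62
the Riverside lot: 1·1 + 2·4 + 6·1 + 4·3 + 6·0 + 9·2 + 9·4 = 81
the North site: 1·4 + 2·0 + 6·2 + 4·1 + 6·3 + 9·4 + 9·0 = 74
the West site: 1·0 + 2·3 + 6·3 + 4·4 + 6·2 + 9·3 + 9·3 = 106
the South site: 1·2 + 2·2 + 6·0 + 4·2 + 6·4 + 9·0 + 9·1 = 47
the West site has the highest Borda score (106).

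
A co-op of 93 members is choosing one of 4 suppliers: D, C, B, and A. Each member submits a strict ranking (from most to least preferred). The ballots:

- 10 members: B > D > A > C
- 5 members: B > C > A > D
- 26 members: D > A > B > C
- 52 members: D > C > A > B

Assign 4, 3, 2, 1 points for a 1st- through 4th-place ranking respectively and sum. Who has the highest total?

D

D: 10·3 + 5·1 + 26·4 + 52·4 = 347
C: 10·1 + 5·3 + 26·1 + 52·3 = 207
B: 10·4 + 5·4 + 26·2 + 52·1 = 164
A: 10·2 + 5·2 + 26·3 + 52·2 = 212
D has the highest Borda score (347).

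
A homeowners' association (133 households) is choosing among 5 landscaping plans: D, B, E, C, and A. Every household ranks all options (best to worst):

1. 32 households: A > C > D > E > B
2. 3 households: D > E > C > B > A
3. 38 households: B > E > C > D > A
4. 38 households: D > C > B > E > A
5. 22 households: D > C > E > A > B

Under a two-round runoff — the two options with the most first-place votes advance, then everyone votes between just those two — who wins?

D

Round 1 first-place votes: D 63, B 38, E 0, C 0, A 32.
D and B advance.
Runoff: D is preferred to B by 95 voters; B by 38.
D wins the runoff.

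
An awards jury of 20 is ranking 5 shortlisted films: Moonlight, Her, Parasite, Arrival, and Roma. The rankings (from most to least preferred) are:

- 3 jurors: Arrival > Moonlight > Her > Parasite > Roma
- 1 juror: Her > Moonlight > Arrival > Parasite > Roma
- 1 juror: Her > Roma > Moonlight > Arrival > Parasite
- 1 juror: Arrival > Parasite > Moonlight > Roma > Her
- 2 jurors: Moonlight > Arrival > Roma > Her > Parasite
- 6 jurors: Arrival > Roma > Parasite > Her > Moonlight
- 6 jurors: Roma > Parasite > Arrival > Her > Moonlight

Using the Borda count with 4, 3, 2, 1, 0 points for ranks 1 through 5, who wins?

Moonlight: 3·3 + 1·3 + 1·2 + 1·2 + 2·4 + 6·0 + 6·0 = 24
Her: 3·2 + 1·4 + 1·4 + 1·0 + 2·1 + 6·1 + 6·1 = 28
Parasite: 3·1 + 1·1 + 1·0 + 1·3 + 2·0 + 6·2 + 6·3 = 37
Arrival: 3·4 + 1·2 + 1·1 + 1·4 + 2·3 + 6·4 + 6·2 = 61
Roma: 3·0 + 1·0 + 1·3 + 1·1 + 2·2 + 6·3 + 6·4 = 50
Arrival has the highest Borda score (61).

Arrival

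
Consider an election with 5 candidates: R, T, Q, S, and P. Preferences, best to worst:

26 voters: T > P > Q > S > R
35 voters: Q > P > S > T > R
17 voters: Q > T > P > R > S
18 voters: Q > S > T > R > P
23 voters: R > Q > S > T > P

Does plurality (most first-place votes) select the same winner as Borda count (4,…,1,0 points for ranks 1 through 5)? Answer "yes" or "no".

Plurality — first-place votes: R 23, T 26, Q 70, S 0, P 0. Winner: Q.
Borda — scores: R 127, T 249, Q 401, S 196, P 217. Winner: Q.
The two methods agree.

yes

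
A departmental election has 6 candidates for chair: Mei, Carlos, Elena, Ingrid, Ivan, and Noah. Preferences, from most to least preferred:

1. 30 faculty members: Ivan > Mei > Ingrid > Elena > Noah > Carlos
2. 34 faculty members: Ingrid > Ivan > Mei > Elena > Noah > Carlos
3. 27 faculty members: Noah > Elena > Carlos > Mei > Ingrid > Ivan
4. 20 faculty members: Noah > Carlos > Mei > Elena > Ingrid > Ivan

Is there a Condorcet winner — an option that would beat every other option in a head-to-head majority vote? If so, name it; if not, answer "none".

none

Checking pairwise contests:
Ivan beats Mei 64–47.
Mei beats Carlos 64–47.
Mei beats Elena 84–27.
Mei beats Ingrid 77–34.
Ingrid beats Ivan 81–30.
Mei beats Noah 64–47.
Every option loses at least one head-to-head, so there is no Condorcet winner.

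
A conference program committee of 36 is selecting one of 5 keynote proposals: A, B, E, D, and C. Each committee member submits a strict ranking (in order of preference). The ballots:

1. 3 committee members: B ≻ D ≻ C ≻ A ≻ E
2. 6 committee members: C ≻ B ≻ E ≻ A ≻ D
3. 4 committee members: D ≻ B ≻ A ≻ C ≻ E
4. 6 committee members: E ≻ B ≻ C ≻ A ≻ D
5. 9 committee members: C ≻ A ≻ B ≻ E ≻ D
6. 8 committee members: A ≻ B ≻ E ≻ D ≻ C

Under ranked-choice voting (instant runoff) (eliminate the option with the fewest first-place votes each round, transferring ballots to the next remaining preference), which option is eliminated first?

B

Round 1: A 8, B 3, E 6, D 4, C 15. Eliminate B.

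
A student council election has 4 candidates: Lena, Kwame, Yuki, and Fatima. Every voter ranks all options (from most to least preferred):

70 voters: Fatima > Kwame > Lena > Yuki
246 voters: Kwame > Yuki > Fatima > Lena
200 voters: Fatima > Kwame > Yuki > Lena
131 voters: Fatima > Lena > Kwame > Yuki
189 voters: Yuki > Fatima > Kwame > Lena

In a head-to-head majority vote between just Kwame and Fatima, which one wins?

Fatima

Voters preferring Kwame to Fatima: 246; preferring Fatima to Kwame: 590.
Fatima wins the head-to-head.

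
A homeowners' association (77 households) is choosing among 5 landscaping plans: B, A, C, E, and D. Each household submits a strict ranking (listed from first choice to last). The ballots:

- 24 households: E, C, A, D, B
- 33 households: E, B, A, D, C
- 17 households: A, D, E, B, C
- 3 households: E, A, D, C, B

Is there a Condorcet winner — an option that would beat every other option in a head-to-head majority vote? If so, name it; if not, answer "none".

E vs B: 77–0 for E.
E vs A: 60–17 for E.
E vs C: 77–0 for E.
E vs D: 60–17 for E.
E beats every other option head-to-head.

E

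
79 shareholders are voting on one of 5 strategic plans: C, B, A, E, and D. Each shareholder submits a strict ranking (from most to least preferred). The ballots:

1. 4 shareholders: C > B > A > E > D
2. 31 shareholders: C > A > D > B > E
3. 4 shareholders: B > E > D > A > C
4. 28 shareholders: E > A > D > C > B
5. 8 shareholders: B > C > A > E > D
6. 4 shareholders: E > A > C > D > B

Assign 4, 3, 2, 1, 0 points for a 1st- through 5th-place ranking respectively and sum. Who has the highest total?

A

C: 4·4 + 31·4 + 4·0 + 28·1 + 8·3 + 4·2 = 200
B: 4·3 + 31·1 + 4·4 + 28·0 + 8·4 + 4·0 = 91
A: 4·2 + 31·3 + 4·1 + 28·3 + 8·2 + 4·3 = 217
E: 4·1 + 31·0 + 4·3 + 28·4 + 8·1 + 4·4 = 152
D: 4·0 + 31·2 + 4·2 + 28·2 + 8·0 + 4·1 = 130
A has the highest Borda score (217).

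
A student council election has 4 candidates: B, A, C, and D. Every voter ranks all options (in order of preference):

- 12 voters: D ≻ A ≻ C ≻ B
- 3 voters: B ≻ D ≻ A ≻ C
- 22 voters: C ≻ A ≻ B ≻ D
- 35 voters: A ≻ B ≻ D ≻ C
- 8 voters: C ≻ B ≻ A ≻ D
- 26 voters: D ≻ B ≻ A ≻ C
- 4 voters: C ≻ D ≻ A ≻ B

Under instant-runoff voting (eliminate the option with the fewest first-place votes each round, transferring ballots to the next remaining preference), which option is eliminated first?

B

Round 1: B 3, A 35, C 34, D 38. Eliminate B.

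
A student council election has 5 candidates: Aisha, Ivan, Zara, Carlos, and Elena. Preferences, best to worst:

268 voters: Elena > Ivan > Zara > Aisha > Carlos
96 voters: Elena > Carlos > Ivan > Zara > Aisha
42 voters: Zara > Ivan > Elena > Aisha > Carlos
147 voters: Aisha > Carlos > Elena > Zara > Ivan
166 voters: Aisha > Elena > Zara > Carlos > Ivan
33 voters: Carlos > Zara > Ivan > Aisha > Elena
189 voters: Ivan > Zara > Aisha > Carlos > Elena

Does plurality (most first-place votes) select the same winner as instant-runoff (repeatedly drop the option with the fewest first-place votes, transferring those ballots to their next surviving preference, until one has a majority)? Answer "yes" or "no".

Plurality — first-place votes: Aisha 313, Ivan 189, Zara 42, Carlos 33, Elena 364. Winner: Elena.
Instant-runoff — R1 Aisha 313, Ivan 189, Zara 42, Carlos 33, Elena 364 (Carlos out); R2 Aisha 313, Ivan 189, Zara 75, Elena 364 (Zara out); R3 Aisha 313, Ivan 264, Elena 364 (Ivan out); R4 Aisha 535, Elena 406 (Aisha winner). Winner: Aisha.
The two methods disagree.

no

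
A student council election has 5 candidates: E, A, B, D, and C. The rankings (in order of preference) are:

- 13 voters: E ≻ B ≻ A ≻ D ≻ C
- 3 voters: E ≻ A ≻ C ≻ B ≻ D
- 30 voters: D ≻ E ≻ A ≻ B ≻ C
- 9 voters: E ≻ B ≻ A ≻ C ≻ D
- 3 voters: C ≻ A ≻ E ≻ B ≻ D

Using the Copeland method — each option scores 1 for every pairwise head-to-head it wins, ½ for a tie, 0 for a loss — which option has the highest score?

E: beats A, B, and C; loses to D → score 3.
A: beats B and C; loses to E and D → score 2.
B: beats C; loses to E, A, and D → score 1.
D: beats E, A, B, and C → score 4.
C: loses to E, A, B, and D → score 0.
D has the best pairwise record.

D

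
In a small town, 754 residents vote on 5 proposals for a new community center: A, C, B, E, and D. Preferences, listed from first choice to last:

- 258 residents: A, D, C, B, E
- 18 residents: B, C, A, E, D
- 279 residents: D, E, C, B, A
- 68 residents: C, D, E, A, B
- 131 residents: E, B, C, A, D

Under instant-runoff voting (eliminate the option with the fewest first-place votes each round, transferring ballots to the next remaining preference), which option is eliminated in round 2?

Round 1: A 258, C 68, B 18, E 131, D 279. Eliminate B.
Round 2: A 258, C 86, E 131, D 279. Eliminate C.

C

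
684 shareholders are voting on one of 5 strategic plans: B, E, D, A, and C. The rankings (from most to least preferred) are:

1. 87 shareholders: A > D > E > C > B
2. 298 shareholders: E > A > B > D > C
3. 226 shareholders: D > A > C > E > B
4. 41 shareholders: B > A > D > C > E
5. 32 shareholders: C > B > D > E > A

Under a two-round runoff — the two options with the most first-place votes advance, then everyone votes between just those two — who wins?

D

Round 1 first-place votes: B 41, E 298, D 226, A 87, C 32.
E and D advance.
Runoff: E is preferred to D by 298 voters; D by 386.
D wins the runoff.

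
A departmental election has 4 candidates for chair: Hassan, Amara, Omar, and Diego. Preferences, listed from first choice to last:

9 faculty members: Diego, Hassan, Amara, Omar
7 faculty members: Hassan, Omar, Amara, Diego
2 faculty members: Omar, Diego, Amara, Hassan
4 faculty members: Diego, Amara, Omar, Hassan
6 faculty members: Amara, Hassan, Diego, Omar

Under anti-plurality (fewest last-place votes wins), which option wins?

Last-place votes: Hassan 6, Amara 0, Omar 15, Diego 7.
Amara is ranked last by the fewest voters, so Amara wins.

Amara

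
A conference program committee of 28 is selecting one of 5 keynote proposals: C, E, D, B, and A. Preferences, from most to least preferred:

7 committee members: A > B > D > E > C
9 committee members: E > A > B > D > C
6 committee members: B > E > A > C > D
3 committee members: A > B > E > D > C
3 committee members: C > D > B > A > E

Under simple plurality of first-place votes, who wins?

First-place votes: C 3, E 9, D 0, B 6, A 10.
A has the most first-place votes.

A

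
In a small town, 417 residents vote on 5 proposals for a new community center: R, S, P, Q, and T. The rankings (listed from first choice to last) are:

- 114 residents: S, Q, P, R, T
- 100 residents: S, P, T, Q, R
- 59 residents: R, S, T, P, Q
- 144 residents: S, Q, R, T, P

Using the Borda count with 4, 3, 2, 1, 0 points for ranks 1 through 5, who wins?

R: 114·1 + 100·0 + 59·4 + 144·2 = 638
S: 114·4 + 100·4 + 59·3 + 144·4 = 1609
P: 114·2 + 100·3 + 59·1 + 144·0 = 587
Q: 114·3 + 100·1 + 59·0 + 144·3 = 874
T: 114·0 + 100·2 + 59·2 + 144·1 = 462
S has the highest Borda score (1609).

S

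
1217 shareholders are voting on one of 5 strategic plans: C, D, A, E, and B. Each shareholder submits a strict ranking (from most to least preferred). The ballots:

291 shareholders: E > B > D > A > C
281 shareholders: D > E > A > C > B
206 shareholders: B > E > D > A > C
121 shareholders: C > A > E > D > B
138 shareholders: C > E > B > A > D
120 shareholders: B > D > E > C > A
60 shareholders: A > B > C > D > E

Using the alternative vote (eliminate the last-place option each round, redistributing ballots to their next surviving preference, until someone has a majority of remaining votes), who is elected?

E

Round 1: C 259, D 281, A 60, E 291, B 326. Eliminate A.
Round 2: C 259, D 281, E 291, B 386. Eliminate C.
Round 3: D 281, E 550, B 386. Eliminate D.
Round 4: E 831, B 386. E has a majority.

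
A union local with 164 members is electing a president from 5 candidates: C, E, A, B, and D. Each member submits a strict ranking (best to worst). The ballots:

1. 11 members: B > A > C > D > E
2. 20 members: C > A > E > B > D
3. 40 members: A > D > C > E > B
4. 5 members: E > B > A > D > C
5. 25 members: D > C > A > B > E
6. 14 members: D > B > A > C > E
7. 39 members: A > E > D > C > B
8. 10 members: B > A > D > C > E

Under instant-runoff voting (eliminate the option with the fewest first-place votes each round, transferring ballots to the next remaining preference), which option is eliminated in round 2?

Round 1: C 20, E 5, A 79, B 21, D 39. Eliminate E.
Round 2: C 20, A 79, B 26, D 39. Eliminate C.

C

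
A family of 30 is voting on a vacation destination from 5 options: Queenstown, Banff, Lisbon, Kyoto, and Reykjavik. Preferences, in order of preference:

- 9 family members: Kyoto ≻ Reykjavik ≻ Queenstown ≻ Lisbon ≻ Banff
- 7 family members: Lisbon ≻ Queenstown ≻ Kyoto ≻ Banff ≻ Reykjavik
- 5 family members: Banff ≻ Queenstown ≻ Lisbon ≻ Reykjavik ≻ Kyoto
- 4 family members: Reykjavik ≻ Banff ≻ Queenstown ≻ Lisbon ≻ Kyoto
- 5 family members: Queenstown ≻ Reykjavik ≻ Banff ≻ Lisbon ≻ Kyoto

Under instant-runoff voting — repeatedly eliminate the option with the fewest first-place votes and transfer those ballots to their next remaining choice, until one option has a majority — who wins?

Kyoto

Round 1: Queenstown 5, Banff 5, Lisbon 7, Kyoto 9, Reykjavik 4. Eliminate Reykjavik.
Round 2: Queenstown 5, Banff 9, Lisbon 7, Kyoto 9. Eliminate Queenstown.
Round 3: Banff 14, Lisbon 7, Kyoto 9. Eliminate Lisbon.
Round 4: Banff 14, Kyoto 16. Kyoto has a majority.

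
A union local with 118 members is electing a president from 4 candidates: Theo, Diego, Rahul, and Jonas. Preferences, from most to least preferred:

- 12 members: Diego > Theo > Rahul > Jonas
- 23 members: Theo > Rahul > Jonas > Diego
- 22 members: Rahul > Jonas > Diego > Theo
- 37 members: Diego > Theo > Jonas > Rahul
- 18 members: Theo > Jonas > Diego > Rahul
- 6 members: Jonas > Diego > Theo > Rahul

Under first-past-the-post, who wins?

First-place votes: Theo 41, Diego 49, Rahul 22, Jonas 6.
Diego has the most first-place votes.

Diego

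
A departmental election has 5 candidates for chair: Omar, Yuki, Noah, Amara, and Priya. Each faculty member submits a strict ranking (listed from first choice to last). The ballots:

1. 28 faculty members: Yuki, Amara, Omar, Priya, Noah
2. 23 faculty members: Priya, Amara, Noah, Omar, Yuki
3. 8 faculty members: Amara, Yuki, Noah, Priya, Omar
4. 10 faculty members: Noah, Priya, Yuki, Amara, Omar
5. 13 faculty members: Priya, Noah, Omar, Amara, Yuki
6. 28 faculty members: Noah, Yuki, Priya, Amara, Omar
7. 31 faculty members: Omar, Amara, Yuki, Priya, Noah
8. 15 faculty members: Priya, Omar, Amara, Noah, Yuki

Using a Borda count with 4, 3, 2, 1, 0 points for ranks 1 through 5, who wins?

Omar: 28·2 + 23·1 + 8·0 + 10·0 + 13·2 + 28·0 + 31·4 + 15·3 = 274
Yuki: 28·4 + 23·0 + 8·3 + 10·2 + 13·0 + 28·3 + 31·2 + 15·0 = 302
Noah: 28·0 + 23·2 + 8·2 + 10·4 + 13·3 + 28·4 + 31·0 + 15·1 = 268
Amara: 28·3 + 23·3 + 8·4 + 10·1 + 13·1 + 28·1 + 31·3 + 15·2 = 359
Priya: 28·1 + 23·4 + 8·1 + 10·3 + 13·4 + 28·2 + 31·1 + 15·4 = 357
Amara has the highest Borda score (359).

Amara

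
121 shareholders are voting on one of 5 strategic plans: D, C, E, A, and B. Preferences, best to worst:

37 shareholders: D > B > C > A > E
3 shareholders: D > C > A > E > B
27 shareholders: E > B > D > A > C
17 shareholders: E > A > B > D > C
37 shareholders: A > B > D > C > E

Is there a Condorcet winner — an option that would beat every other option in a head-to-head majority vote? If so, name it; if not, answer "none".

B vs D: 81–40 for B.
B vs C: 118–3 for B.
B vs E: 74–47 for B.
B vs A: 64–57 for B.
B beats every other option head-to-head.

B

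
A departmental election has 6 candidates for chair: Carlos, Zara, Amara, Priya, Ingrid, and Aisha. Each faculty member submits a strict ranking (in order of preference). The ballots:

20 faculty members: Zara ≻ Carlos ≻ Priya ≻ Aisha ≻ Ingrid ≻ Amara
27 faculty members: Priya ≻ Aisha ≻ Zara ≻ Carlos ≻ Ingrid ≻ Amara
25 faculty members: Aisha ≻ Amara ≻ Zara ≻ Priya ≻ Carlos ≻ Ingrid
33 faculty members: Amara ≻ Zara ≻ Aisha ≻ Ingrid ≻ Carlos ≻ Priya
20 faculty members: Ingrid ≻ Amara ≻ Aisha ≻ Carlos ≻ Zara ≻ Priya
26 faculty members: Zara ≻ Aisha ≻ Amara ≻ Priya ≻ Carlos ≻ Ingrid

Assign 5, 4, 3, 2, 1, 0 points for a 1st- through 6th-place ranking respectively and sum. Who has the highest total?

Carlos: 20·4 + 27·2 + 25·1 + 33·1 + 20·2 + 26·1 = 258
Zara: 20·5 + 27·3 + 25·3 + 33·4 + 20·1 + 26·5 = 538
Amara: 20·0 + 27·0 + 25·4 + 33·5 + 20·4 + 26·3 = 423
Priya: 20·3 + 27·5 + 25·2 + 33·0 + 20·0 + 26·2 = 297
Ingrid: 20·1 + 27·1 + 25·0 + 33·2 + 20·5 + 26·0 = 213
Aisha: 20·2 + 27·4 + 25·5 + 33·3 + 20·3 + 26·4 = 536
Zara has the highest Borda score (538).

Zara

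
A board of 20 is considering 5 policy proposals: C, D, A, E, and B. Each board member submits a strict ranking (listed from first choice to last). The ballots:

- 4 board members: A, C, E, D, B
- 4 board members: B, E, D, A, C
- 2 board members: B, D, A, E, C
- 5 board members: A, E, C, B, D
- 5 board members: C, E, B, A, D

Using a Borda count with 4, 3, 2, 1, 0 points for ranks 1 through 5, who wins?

E

C: 4·3 + 4·0 + 2·0 + 5·2 + 5·4 = 42
D: 4·1 + 4·2 + 2·3 + 5·0 + 5·0 = 18
A: 4·4 + 4·1 + 2·2 + 5·4 + 5·1 = 49
E: 4·2 + 4·3 + 2·1 + 5·3 + 5·3 = 52
B: 4·0 + 4·4 + 2·4 + 5·1 + 5·2 = 39
E has the highest Borda score (52).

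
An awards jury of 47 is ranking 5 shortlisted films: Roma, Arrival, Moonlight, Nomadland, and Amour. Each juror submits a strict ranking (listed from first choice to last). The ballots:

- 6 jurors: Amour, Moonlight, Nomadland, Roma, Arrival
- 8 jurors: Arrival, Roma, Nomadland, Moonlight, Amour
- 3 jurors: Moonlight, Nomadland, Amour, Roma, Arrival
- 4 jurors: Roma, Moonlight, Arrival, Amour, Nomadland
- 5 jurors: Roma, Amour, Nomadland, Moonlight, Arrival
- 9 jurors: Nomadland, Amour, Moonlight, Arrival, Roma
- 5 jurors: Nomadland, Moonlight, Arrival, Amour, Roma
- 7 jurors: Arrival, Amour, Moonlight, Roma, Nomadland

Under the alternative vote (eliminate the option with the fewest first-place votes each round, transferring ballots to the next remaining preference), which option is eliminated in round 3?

Round 1: Roma 9, Arrival 15, Moonlight 3, Nomadland 14, Amour 6. Eliminate Moonlight.
Round 2: Roma 9, Arrival 15, Nomadland 17, Amour 6. Eliminate Amour.
Round 3: Roma 9, Arrival 15, Nomadland 23. Eliminate Roma.

Roma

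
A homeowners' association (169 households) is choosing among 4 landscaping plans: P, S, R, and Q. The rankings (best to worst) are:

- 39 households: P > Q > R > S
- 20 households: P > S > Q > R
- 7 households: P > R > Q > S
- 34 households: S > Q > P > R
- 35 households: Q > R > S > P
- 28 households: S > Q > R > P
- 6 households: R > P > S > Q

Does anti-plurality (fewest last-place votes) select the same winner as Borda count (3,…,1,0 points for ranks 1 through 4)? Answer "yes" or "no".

yes

Anti-plurality — last-place votes: P 63, S 46, R 54, Q 6. Winner: Q.
Borda — scores: P 244, S 267, R 169, Q 334. Winner: Q.
The two methods agree.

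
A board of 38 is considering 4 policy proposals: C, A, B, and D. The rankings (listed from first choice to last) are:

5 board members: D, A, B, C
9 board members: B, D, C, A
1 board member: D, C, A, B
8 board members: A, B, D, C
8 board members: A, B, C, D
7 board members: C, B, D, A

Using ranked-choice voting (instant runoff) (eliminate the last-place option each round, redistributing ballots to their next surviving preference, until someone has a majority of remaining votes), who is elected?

Round 1: C 7, A 16, B 9, D 6. Eliminate D.
Round 2: C 8, A 21, B 9. A has a majority.

A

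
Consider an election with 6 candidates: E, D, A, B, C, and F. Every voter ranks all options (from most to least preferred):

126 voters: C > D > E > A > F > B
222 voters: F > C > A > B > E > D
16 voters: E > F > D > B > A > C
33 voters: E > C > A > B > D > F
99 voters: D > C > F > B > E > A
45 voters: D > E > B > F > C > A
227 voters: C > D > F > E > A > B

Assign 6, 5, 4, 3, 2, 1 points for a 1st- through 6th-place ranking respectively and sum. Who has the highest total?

C

E: 126·4 + 222·2 + 16·6 + 33·6 + 99·2 + 45·5 + 227·3 = 2346
D: 126·5 + 222·1 + 16·4 + 33·2 + 99·6 + 45·6 + 227·5 = 2981
A: 126·3 + 222·4 + 16·2 + 33·4 + 99·1 + 45·1 + 227·2 = 2028
B: 126·1 + 222·3 + 16·3 + 33·3 + 99·3 + 45·4 + 227·1 = 1643
C: 126·6 + 222·5 + 16·1 + 33·5 + 99·5 + 45·2 + 227·6 = 3994
F: 126·2 + 222·6 + 16·5 + 33·1 + 99·4 + 45·3 + 227·4 = 3136
C has the highest Borda score (3994).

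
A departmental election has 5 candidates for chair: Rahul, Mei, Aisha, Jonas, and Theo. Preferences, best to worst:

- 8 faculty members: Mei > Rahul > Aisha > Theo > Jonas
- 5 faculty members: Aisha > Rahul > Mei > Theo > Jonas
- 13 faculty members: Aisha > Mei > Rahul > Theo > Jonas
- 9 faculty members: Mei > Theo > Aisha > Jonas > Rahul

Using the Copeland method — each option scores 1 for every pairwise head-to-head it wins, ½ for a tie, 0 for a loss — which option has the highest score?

Rahul: beats Jonas and Theo; loses to Mei and Aisha → score 2.
Mei: beats Rahul, Jonas, and Theo; loses to Aisha → score 3.
Aisha: beats Rahul, Mei, Jonas, and Theo → score 4.
Jonas: loses to Rahul, Mei, Aisha, and Theo → score 0.
Theo: beats Jonas; loses to Rahul, Mei, and Aisha → score 1.
Aisha has the best pairwise record.

Aisha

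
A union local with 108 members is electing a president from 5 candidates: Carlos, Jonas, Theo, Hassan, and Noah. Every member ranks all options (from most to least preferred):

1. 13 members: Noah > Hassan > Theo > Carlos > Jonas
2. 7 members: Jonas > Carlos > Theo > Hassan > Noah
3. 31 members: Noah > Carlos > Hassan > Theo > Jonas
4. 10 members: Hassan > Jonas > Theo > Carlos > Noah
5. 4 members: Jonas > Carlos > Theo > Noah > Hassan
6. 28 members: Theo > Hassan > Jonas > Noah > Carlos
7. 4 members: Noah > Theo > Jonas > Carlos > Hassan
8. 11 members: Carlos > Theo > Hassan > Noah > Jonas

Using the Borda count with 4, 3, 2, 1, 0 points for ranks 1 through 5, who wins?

Theo

Carlos: 13·1 + 7·3 + 31·3 + 10·1 + 4·3 + 28·0 + 4·1 + 11·4 = 197
Jonas: 13·0 + 7·4 + 31·0 + 10·3 + 4·4 + 28·2 + 4·2 + 11·0 = 138
Theo: 13·2 + 7·2 + 31·1 + 10·2 + 4·2 + 28·4 + 4·3 + 11·3 = 256
Hassan: 13·3 + 7·1 + 31·2 + 10·4 + 4·0 + 28·3 + 4·0 + 11·2 = 254
Noah: 13·4 + 7·0 + 31·4 + 10·0 + 4·1 + 28·1 + 4·4 + 11·1 = 235
Theo has the highest Borda score (256).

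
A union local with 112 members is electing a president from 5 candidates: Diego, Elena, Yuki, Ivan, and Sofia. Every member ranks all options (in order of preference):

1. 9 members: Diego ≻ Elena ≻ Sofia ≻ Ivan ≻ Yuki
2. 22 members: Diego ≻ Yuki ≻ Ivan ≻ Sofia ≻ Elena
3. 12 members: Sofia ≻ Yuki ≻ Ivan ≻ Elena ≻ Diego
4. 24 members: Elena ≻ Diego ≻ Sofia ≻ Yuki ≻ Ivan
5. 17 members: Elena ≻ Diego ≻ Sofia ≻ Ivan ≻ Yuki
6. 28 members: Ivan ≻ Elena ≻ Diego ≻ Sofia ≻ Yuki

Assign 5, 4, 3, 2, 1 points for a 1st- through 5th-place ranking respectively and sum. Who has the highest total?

Diego: 9·5 + 22·5 + 12·1 + 24·4 + 17·4 + 28·3 = 415
Elena: 9·4 + 22·1 + 12·2 + 24·5 + 17·5 + 28·4 = 399
Yuki: 9·1 + 22·4 + 12·4 + 24·2 + 17·1 + 28·1 = 238
Ivan: 9·2 + 22·3 + 12·3 + 24·1 + 17·2 + 28·5 = 318
Sofia: 9·3 + 22·2 + 12·5 + 24·3 + 17·3 + 28·2 = 310
Diego has the highest Borda score (415).

Diego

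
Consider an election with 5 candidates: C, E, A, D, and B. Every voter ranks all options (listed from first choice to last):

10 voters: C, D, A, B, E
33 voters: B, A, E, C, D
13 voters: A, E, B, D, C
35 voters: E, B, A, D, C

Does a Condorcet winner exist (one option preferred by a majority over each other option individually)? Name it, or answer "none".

none

Checking pairwise contests:
E beats C 81–10.
A beats E 56–35.
B beats A 68–23.
E beats D 81–10.
E beats B 48–43.
Every option loses at least one head-to-head, so there is no Condorcet winner.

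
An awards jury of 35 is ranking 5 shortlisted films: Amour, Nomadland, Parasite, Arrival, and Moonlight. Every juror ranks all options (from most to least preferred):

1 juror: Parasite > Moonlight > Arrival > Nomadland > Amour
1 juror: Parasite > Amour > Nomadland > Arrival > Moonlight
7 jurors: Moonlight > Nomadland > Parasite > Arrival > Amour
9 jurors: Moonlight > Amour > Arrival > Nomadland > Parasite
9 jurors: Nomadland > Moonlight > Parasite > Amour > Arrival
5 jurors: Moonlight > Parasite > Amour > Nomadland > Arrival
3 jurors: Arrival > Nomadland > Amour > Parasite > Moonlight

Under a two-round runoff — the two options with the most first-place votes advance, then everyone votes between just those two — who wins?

Round 1 first-place votes: Amour 0, Nomadland 9, Parasite 2, Arrival 3, Moonlight 21.
Moonlight and Nomadland advance.
Runoff: Moonlight is preferred to Nomadland by 22 voters; Nomadland by 13.
Moonlight wins the runoff.

Moonlight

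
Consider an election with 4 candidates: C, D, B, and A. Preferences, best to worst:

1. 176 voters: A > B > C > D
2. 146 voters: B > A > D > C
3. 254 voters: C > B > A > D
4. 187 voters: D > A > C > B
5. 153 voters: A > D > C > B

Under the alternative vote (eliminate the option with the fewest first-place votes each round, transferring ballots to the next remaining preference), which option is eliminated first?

B

Round 1: C 254, D 187, B 146, A 329. Eliminate B.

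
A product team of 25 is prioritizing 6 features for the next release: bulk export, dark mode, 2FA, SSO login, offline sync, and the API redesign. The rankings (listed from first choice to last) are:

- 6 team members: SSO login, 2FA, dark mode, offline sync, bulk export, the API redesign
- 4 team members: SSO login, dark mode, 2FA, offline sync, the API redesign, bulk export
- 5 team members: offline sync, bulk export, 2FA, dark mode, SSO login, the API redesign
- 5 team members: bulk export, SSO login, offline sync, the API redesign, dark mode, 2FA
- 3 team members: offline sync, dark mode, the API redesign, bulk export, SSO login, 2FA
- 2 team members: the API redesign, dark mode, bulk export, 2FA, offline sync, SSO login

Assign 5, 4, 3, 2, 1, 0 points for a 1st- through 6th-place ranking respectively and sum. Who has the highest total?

SSO login

bulk export: 6·1 + 4·0 + 5·4 + 5·5 + 3·2 + 2·3 = 63
dark mode: 6·3 + 4·4 + 5·2 + 5·1 + 3·4 + 2·4 = 69
2FA: 6·4 + 4·3 + 5·3 + 5·0 + 3·0 + 2·2 = 55
SSO login: 6·5 + 4·5 + 5·1 + 5·4 + 3·1 + 2·0 = 78
offline sync: 6·2 + 4·2 + 5·5 + 5·3 + 3·5 + 2·1 = 77
the API redesign: 6·0 + 4·1 + 5·0 + 5·2 + 3·3 + 2·5 = 33
SSO login has the highest Borda score (78).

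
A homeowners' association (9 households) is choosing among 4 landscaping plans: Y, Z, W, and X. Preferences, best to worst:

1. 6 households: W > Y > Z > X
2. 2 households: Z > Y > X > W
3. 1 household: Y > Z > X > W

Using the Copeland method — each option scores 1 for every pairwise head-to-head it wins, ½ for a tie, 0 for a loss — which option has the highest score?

Y: beats Z and X; loses to W → score 2.
Z: beats X; loses to Y and W → score 1.
W: beats Y, Z, and X → score 3.
X: loses to Y, Z, and W → score 0.
W has the best pairwise record.

W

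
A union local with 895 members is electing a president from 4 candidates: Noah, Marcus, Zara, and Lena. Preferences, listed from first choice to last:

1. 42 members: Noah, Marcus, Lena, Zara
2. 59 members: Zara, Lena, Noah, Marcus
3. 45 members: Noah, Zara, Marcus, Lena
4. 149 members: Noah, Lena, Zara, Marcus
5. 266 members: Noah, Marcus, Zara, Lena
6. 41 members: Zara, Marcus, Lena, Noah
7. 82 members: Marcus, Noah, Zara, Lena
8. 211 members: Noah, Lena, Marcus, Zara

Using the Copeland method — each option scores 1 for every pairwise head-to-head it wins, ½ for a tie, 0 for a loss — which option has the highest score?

Noah

Noah: beats Marcus, Zara, and Lena → score 3.
Marcus: beats Zara and Lena; loses to Noah → score 2.
Zara: beats Lena; loses to Noah and Marcus → score 1.
Lena: loses to Noah, Marcus, and Zara → score 0.
Noah has the best pairwise record.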